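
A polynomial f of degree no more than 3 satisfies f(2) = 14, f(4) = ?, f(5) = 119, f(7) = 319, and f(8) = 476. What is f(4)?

The 4 known points determine the degree-3 polynomial uniquely.
Write f(n) = an^3 + bn^2 + cn + d. Substituting each data point gives a linear system:
  8a + 4b + 2c + d = 14
  125a + 25b + 5c + d = 119
  343a + 49b + 7c + d = 319
  512a + 64b + 8c + d = 476
Solving the system yields a = 1, b = -1, c = 3, d = 4.
So f(n) = n^3 - n^2 + 3n + 4.
Then f(4) = 64.

64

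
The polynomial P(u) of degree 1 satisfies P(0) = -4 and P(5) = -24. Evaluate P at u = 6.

Write P(u) = au + b. Substituting each data point gives a linear system:
  b = -4
  5a + b = -24
Solving the system yields a = -4, b = -4.
So P(u) = -4u - 4.
Then P(6) = -28.

-28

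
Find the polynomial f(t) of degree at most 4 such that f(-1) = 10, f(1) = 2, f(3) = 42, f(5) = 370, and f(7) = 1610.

Write f(t) = at^4 + bt^3 + ct^2 + dt + e. Substituting each data point gives a linear system:
  a - b + c - d + e = 10
  a + b + c + d + e = 2
  81a + 27b + 9c + 3d + e = 42
  625a + 125b + 25c + 5d + e = 370
  2401a + 343b + 49c + 7d + e = 1610
Solving the system yields a = 1, b = -3, c = 5, d = -1, e = 0.
So f(t) = t^4 - 3t^3 + 5t^2 - t.
Check: f(7) = 1610. ✓

f(t) = t^4 - 3t^3 + 5t^2 - t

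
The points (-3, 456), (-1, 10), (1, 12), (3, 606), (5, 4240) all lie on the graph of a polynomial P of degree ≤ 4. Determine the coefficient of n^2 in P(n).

5

Write P(n) = an^4 + bn^3 + cn^2 + dn + e. Substituting each data point gives a linear system:
  81a - 27b + 9c - 3d + e = 456
  a - b + c - d + e = 10
  a + b + c + d + e = 12
  81a + 27b + 9c + 3d + e = 606
  625a + 125b + 25c + 5d + e = 4240
Solving the system yields a = 6, b = 3, c = 5, d = -2, e = 0.
So P(n) = 6n^4 + 3n^3 + 5n^2 - 2n.
The coefficient of n^2 is 5.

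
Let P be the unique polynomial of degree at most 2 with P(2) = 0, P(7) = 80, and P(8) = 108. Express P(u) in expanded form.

Using the Lagrange interpolation formula with nodes 2, 7, 8:
  L_0(u) = (u - 7)(u - 8) / 30
  L_1(u) = (u - 2)(u - 8) / -5
  L_2(u) = (u - 2)(u - 7) / 6
Then P(u) = 0·L_0(u) + 80·L_1(u) + 108·L_2(u).
Expanding and collecting terms gives P(u) = 2u^2 - 2u - 4.
Check: P(2) = 0. ✓

P(u) = 2u^2 - 2u - 4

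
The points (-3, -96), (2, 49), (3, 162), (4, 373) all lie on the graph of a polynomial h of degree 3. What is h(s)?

h(s) = 5s^3 + 4s^2 - 2s - 3

Write h(s) = as^3 + bs^2 + cs + d. Substituting each data point gives a linear system:
  -27a + 9b - 3c + d = -96
  8a + 4b + 2c + d = 49
  27a + 9b + 3c + d = 162
  64a + 16b + 4c + d = 373
Solving the system yields a = 5, b = 4, c = -2, d = -3.
So h(s) = 5s^3 + 4s^2 - 2s - 3.
Check: h(4) = 373. ✓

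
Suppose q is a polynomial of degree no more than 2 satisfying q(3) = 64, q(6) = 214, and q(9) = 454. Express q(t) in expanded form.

q(t) = 5t^2 + 5t + 4

Using the Lagrange interpolation formula with nodes 3, 6, 9:
  L_0(t) = (t - 6)(t - 9) / 18
  L_1(t) = (t - 3)(t - 9) / -9
  L_2(t) = (t - 3)(t - 6) / 18
Then q(t) = 64·L_0(t) + 214·L_1(t) + 454·L_2(t).
Expanding and collecting terms gives q(t) = 5t^2 + 5t + 4.
Check: q(9) = 454. ✓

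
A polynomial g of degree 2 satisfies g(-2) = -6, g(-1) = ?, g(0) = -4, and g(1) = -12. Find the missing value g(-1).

-2

On equispaced nodes a degree-2 polynomial has vanishing third forward difference, so
  - g(-2) + 3·g(-1) - 3·g(0) + g(1) = 0.
Substituting the known values and solving for g(-1):
  3·g(-1) = -6
  g(-1) = -2.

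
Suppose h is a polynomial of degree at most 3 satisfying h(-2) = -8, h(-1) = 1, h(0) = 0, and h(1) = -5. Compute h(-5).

Write h(s) = as^3 + bs^2 + cs + d. Substituting each data point gives a linear system:
  -8a + 4b - 2c + d = -8
  -a + b - c + d = 1
  d = 0
  a + b + c + d = -5
Solving the system yields a = 1, b = -2, c = -4, d = 0.
So h(s) = s^3 - 2s^2 - 4s.
Then h(-5) = -155.

-155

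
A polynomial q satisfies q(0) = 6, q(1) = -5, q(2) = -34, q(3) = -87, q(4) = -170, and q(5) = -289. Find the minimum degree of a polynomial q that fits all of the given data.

3

Forward differences of the values at s = 0, 1, 2, 3, 4, 5:
  q  : 6  -5  -34  -87  -170  -289
  Δ  : -11  -29  -53  -83  -119
  Δ^2: -18  -24  -30  -36
  Δ^3: -6  -6  -6
  Δ^4: 0  0
  Δ^5: 0
The third differences are constant (-6) and nonzero, while all higher differences vanish, so the minimal degree is 3.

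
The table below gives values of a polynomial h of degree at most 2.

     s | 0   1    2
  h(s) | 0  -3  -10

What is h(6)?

-78

Write h(s) = as^2 + bs + c. Substituting each data point gives a linear system:
  c = 0
  a + b + c = -3
  4a + 2b + c = -10
Solving the system yields a = -2, b = -1, c = 0.
So h(s) = -2s^2 - s.
Then h(6) = -78.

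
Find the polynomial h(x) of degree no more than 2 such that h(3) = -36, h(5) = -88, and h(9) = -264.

Using the Lagrange interpolation formula with nodes 3, 5, 9:
  L_0(x) = (x - 5)(x - 9) / 12
  L_1(x) = (x - 3)(x - 9) / -8
  L_2(x) = (x - 3)(x - 5) / 24
Then h(x) = -36·L_0(x) - 88·L_1(x) - 264·L_2(x).
Expanding and collecting terms gives h(x) = -3x² - 2x - 3.
Check: h(5) = -88. ✓

h(x) = -3x^2 - 2x - 3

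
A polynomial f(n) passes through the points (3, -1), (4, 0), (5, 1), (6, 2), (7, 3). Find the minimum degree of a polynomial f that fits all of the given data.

Forward differences of the values at n = 3, 4, 5, 6, 7:
  f  : -1  0  1  2  3
  Δ  : 1  1  1  1
  Δ^2: 0  0  0
  Δ^3: 0  0
  Δ^4: 0
The first differences are constant (1) and nonzero, while all higher differences vanish, so the minimal degree is 1.

1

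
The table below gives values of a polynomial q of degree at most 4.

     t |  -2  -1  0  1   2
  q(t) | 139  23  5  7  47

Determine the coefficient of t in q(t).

Write q(t) = at^4 + bt^3 + ct^2 + dt + e. Substituting each data point gives a linear system:
  16a - 8b + 4c - 2d + e = 139
  a - b + c - d + e = 23
  e = 5
  a + b + c + d + e = 7
  16a + 8b + 4c + 2d + e = 47
Solving the system yields a = 4, b = -5, c = 6, d = -3, e = 5.
So q(t) = 4t^4 - 5t^3 + 6t^2 - 3t + 5.
The coefficient of t is -3.

-3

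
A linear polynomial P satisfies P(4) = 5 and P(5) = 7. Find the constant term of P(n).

Write P(n) = an + b. Substituting each data point gives a linear system:
  4a + b = 5
  5a + b = 7
Solving the system yields a = 2, b = -3.
So P(n) = 2n - 3.
The constant term is -3.

-3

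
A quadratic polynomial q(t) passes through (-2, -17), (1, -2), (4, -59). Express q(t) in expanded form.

q(t) = -4t^2 + t + 1

Using the Lagrange interpolation formula with nodes -2, 1, 4:
  L_0(t) = (t - 1)(t - 4) / 18
  L_1(t) = (t + 2)(t - 4) / -9
  L_2(t) = (t + 2)(t - 1) / 18
Then q(t) = -17·L_0(t) - 2·L_1(t) - 59·L_2(t).
Expanding and collecting terms gives q(t) = -4t² + t + 1.
Check: q(4) = -59. ✓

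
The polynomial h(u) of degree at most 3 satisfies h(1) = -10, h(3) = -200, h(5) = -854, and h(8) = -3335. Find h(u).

Write h(u) = au^3 + bu^2 + cu + d. Substituting each data point gives a linear system:
  a + b + c + d = -10
  27a + 9b + 3c + d = -200
  125a + 25b + 5c + d = -854
  512a + 64b + 8c + d = -3335
Solving the system yields a = -6, b = -4, c = -1, d = 1.
So h(u) = -6u^3 - 4u^2 - u + 1.
Check: h(1) = -10. ✓

h(u) = -6u^3 - 4u^2 - u + 1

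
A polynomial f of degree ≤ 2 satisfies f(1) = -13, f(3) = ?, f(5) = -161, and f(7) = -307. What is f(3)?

On equispaced nodes a degree-2 polynomial has vanishing third forward difference, so
  - f(1) + 3·f(3) - 3·f(5) + f(7) = 0.
Substituting the known values and solving for f(3):
  3·f(3) = -189
  f(3) = -63.

-63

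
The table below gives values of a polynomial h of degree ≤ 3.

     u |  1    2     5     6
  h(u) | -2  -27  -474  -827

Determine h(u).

h(u) = -4u^3 + u^2 + 1

Using the Lagrange interpolation formula with nodes 1, 2, 5, 6:
  L_0(u) = (u - 2)(u - 5)(u - 6) / -20
  L_1(u) = (u - 1)(u - 5)(u - 6) / 12
  L_2(u) = (u - 1)(u - 2)(u - 6) / -12
  L_3(u) = (u - 1)(u - 2)(u - 5) / 20
Then h(u) = -2·L_0(u) - 27·L_1(u) - 474·L_2(u) - 827·L_3(u).
Expanding and collecting terms gives h(u) = -4u^3 + u^2 + 1.
Check: h(1) = -2. ✓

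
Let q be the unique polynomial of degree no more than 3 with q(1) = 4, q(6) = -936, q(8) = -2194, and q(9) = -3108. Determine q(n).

q(n) = -4n^3 - 3n^2 + 5n + 6

Using the Lagrange interpolation formula with nodes 1, 6, 8, 9:
  L_0(n) = (n - 6)(n - 8)(n - 9) / -280
  L_1(n) = (n - 1)(n - 8)(n - 9) / 30
  L_2(n) = (n - 1)(n - 6)(n - 9) / -14
  L_3(n) = (n - 1)(n - 6)(n - 8) / 24
Then q(n) = 4·L_0(n) - 936·L_1(n) - 2194·L_2(n) - 3108·L_3(n).
Expanding and collecting terms gives q(n) = -4n^3 - 3n^2 + 5n + 6.
Check: q(1) = 4. ✓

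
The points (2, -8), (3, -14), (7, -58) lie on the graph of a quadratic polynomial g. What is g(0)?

Using the Lagrange interpolation formula with nodes 2, 3, 7:
  L_0(u) = (u - 3)(u - 7) / 5
  L_1(u) = (u - 2)(u - 7) / -4
  L_2(u) = (u - 2)(u - 3) / 20
Then g(u) = -8·L_0(u) - 14·L_1(u) - 58·L_2(u).
Expanding and collecting terms gives g(u) = -u^2 - u - 2.
Evaluating at u = 0: g(0) = -2.

-2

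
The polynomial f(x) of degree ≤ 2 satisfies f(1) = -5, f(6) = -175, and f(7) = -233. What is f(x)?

f(x) = -4x^2 - 6x + 5

Write f(x) = ax^2 + bx + c. Substituting each data point gives a linear system:
  a + b + c = -5
  36a + 6b + c = -175
  49a + 7b + c = -233
Solving the system yields a = -4, b = -6, c = 5.
So f(x) = -4x² - 6x + 5.
Check: f(1) = -5. ✓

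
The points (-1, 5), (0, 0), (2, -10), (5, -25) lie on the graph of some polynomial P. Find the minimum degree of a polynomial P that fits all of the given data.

1

Divided differences on the nodes -1, 0, 2, 5:
  order 0: 5  0  -10  -25
  order 1: -5  -5  -5
  order 2: 0  0
  order 3: 0
The order-1 divided differences are all -5 (nonzero) and every higher order vanishes, so the data lies on a polynomial of degree exactly 1.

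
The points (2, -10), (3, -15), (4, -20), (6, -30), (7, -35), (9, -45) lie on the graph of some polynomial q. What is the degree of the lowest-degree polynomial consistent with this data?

1

Divided differences on the nodes 2, 3, 4, 6, 7, 9:
  order 0: -10  -15  -20  -30  -35  -45
  order 1: -5  -5  -5  -5  -5
  order 2: 0  0  0  0
  order 3: 0  0  0
  order 4: 0  0
  order 5: 0
The order-1 divided differences are all -5 (nonzero) and every higher order vanishes, so the data lies on a polynomial of degree exactly 1.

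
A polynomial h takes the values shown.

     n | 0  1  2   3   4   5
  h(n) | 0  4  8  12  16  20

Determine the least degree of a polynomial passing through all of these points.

1

Forward differences of the values at n = 0, 1, 2, 3, 4, 5:
  h  : 0  4  8  12  16  20
  Δ  : 4  4  4  4  4
  Δ^2: 0  0  0  0
  Δ^3: 0  0  0
  Δ^4: 0  0
  Δ^5: 0
The first differences are constant (4) and nonzero, while all higher differences vanish, so the minimal degree is 1.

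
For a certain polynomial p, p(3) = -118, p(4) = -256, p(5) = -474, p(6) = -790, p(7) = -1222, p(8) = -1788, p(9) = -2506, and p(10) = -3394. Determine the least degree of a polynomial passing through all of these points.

3

Forward differences of the values at s = 3, 4, 5, 6, 7, 8, 9, 10:
  p  : -118  -256  -474  -790  -1222  -1788  -2506  -3394
  Δ  : -138  -218  -316  -432  -566  -718  -888
  Δ^2: -80  -98  -116  -134  -152  -170
  Δ^3: -18  -18  -18  -18  -18
  Δ^4: 0  0  0  0
  Δ^5: 0  0  0
  Δ^6: 0  0
  Δ^7: 0
The third differences are constant (-18) and nonzero, while all higher differences vanish, so the minimal degree is 3.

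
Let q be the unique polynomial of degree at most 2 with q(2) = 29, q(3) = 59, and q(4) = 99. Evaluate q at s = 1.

Write q(s) = as^2 + bs + c. Substituting each data point gives a linear system:
  4a + 2b + c = 29
  9a + 3b + c = 59
  16a + 4b + c = 99
Solving the system yields a = 5, b = 5, c = -1.
So q(s) = 5s^2 + 5s - 1.
Then q(1) = 9.

9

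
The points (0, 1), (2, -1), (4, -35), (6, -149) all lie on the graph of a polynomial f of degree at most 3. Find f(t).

Write f(t) = at^3 + bt^2 + ct + d. Substituting each data point gives a linear system:
  d = 1
  8a + 4b + 2c + d = -1
  64a + 16b + 4c + d = -35
  216a + 36b + 6c + d = -149
Solving the system yields a = -1, b = 2, c = -1, d = 1.
So f(t) = -t^3 + 2t^2 - t + 1.
Check: f(0) = 1. ✓

f(t) = -t^3 + 2t^2 - t + 1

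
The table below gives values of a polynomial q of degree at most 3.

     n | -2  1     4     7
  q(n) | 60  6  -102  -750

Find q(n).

Write q(n) = an^3 + bn^2 + cn + d. Substituting each data point gives a linear system:
  -8a + 4b - 2c + d = 60
  a + b + c + d = 6
  64a + 16b + 4c + d = -102
  343a + 49b + 7c + d = -750
Solving the system yields a = -3, b = 6, c = -3, d = 6.
So q(n) = -3n^3 + 6n^2 - 3n + 6.
Check: q(1) = 6. ✓

q(n) = -3n^3 + 6n^2 - 3n + 6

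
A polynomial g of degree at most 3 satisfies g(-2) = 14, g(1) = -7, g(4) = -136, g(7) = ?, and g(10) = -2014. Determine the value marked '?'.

On equispaced nodes a degree-3 polynomial has vanishing fourth forward difference, so
  g(-2) - 4·g(1) + 6·g(4) - 4·g(7) + g(10) = 0.
Substituting the known values and solving for g(7):
  -4·g(7) = 2788
  g(7) = -697.

-697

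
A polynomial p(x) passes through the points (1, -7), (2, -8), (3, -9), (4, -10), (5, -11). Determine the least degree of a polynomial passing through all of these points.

1

Forward differences of the values at x = 1, 2, 3, 4, 5:
  p  : -7  -8  -9  -10  -11
  Δ  : -1  -1  -1  -1
  Δ^2: 0  0  0
  Δ^3: 0  0
  Δ^4: 0
The first differences are constant (-1) and nonzero, while all higher differences vanish, so the minimal degree is 1.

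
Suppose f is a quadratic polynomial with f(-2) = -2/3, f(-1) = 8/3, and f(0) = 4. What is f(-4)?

-40/3

Using the Lagrange interpolation formula with nodes -2, -1, 0:
  L_0(t) = (t + 1)t / 2
  L_1(t) = (t + 2)t / -1
  L_2(t) = (t + 2)(t + 1) / 2
Then f(t) = -2/3·L_0(t) + 8/3·L_1(t) + 4·L_2(t).
Expanding and collecting terms gives f(t) = -t² + (1/3)t + 4.
Evaluating at t = -4: f(-4) = -40/3.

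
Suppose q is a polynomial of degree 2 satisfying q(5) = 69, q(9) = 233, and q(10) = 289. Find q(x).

Write q(x) = ax^2 + bx + c. Substituting each data point gives a linear system:
  25a + 5b + c = 69
  81a + 9b + c = 233
  100a + 10b + c = 289
Solving the system yields a = 3, b = -1, c = -1.
So q(x) = 3x² - x - 1.
Check: q(5) = 69. ✓

q(x) = 3x^2 - x - 1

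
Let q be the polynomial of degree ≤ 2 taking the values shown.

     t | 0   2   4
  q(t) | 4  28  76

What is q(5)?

Using the Lagrange interpolation formula with nodes 0, 2, 4:
  L_0(t) = (t - 2)(t - 4) / 8
  L_1(t) = t(t - 4) / -4
  L_2(t) = t(t - 2) / 8
Then q(t) = 4·L_0(t) + 28·L_1(t) + 76·L_2(t).
Expanding and collecting terms gives q(t) = 3t² + 6t + 4.
Evaluating at t = 5: q(5) = 109.

109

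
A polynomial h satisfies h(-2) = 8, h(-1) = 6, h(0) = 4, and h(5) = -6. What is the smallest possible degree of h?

Divided differences on the nodes -2, -1, 0, 5:
  order 0: 8  6  4  -6
  order 1: -2  -2  -2
  order 2: 0  0
  order 3: 0
The order-1 divided differences are all -2 (nonzero) and every higher order vanishes, so the data lies on a polynomial of degree exactly 1.

1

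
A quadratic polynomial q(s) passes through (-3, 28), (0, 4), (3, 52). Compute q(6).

172

Using the Lagrange interpolation formula with nodes -3, 0, 3:
  L_0(s) = s(s - 3) / 18
  L_1(s) = (s + 3)(s - 3) / -9
  L_2(s) = (s + 3)s / 18
Then q(s) = 28·L_0(s) + 4·L_1(s) + 52·L_2(s).
Expanding and collecting terms gives q(s) = 4s^2 + 4s + 4.
Evaluating at s = 6: q(6) = 172.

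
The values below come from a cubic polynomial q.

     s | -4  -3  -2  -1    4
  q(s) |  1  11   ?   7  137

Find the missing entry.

11

The 4 known points determine the degree-3 polynomial uniquely.
Write q(s) = as^3 + bs^2 + cs + d. Substituting each data point gives a linear system:
  -64a + 16b - 4c + d = 1
  -27a + 9b - 3c + d = 11
  -a + b - c + d = 7
  64a + 16b + 4c + d = 137
Solving the system yields a = 1, b = 4, c = 1, d = 5.
So q(s) = s^3 + 4s^2 + s + 5.
Then q(-2) = 11.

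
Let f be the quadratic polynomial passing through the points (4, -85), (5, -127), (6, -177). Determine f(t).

Using the Lagrange interpolation formula with nodes 4, 5, 6:
  L_0(t) = (t - 5)(t - 6) / 2
  L_1(t) = (t - 4)(t - 6) / -1
  L_2(t) = (t - 4)(t - 5) / 2
Then f(t) = -85·L_0(t) - 127·L_1(t) - 177·L_2(t).
Expanding and collecting terms gives f(t) = -4t² - 6t + 3.
Check: f(4) = -85. ✓

f(t) = -4t^2 - 6t + 3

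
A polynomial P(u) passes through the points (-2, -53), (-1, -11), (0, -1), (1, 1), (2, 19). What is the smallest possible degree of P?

3

Forward differences of the values at u = -2, -1, 0, 1, 2:
  P  : -53  -11  -1  1  19
  Δ  : 42  10  2  18
  Δ^2: -32  -8  16
  Δ^3: 24  24
  Δ^4: 0
The third differences are constant (24) and nonzero, while all higher differences vanish, so the minimal degree is 3.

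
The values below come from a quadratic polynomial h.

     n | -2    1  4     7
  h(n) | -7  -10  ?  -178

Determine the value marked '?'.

-67

The 3 known points determine the degree-2 polynomial uniquely.
Write h(n) = an^2 + bn + c. Substituting each data point gives a linear system:
  4a - 2b + c = -7
  a + b + c = -10
  49a + 7b + c = -178
Solving the system yields a = -3, b = -4, c = -3.
So h(n) = -3n^2 - 4n - 3.
Then h(4) = -67.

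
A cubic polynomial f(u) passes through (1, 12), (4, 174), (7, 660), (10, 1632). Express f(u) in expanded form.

f(u) = u^3 + 6u^2 + 3u + 2

Write f(u) = au^3 + bu^2 + cu + d. Substituting each data point gives a linear system:
  a + b + c + d = 12
  64a + 16b + 4c + d = 174
  343a + 49b + 7c + d = 660
  1000a + 100b + 10c + d = 1632
Solving the system yields a = 1, b = 6, c = 3, d = 2.
So f(u) = u³ + 6u² + 3u + 2.
Check: f(1) = 12. ✓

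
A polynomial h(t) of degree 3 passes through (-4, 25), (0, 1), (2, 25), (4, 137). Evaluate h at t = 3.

67

Write h(t) = at^3 + bt^2 + ct + d. Substituting each data point gives a linear system:
  -64a + 16b - 4c + d = 25
  d = 1
  8a + 4b + 2c + d = 25
  64a + 16b + 4c + d = 137
Solving the system yields a = 1, b = 5, c = -2, d = 1.
So h(t) = t^3 + 5t^2 - 2t + 1.
Then h(3) = 67.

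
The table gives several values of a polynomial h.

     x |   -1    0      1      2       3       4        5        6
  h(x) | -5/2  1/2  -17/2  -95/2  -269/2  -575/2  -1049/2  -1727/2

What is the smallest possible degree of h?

Forward differences of the values at x = -1, 0, 1, 2, 3, 4, 5, 6:
  h  : -5/2  1/2  -17/2  -95/2  -269/2  -575/2  -1049/2  -1727/2
  Δ  : 3  -9  -39  -87  -153  -237  -339
  Δ^2: -12  -30  -48  -66  -84  -102
  Δ^3: -18  -18  -18  -18  -18
  Δ^4: 0  0  0  0
  Δ^5: 0  0  0
  Δ^6: 0  0
  Δ^7: 0
The third differences are constant (-18) and nonzero, while all higher differences vanish, so the minimal degree is 3.

3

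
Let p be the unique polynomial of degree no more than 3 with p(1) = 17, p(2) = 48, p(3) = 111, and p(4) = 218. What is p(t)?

Using the Lagrange interpolation formula with nodes 1, 2, 3, 4:
  L_0(t) = (t - 2)(t - 3)(t - 4) / -6
  L_1(t) = (t - 1)(t - 3)(t - 4) / 2
  L_2(t) = (t - 1)(t - 2)(t - 4) / -2
  L_3(t) = (t - 1)(t - 2)(t - 3) / 6
Then p(t) = 17·L_0(t) + 48·L_1(t) + 111·L_2(t) + 218·L_3(t).
Expanding and collecting terms gives p(t) = 2t^3 + 4t^2 + 5t + 6.
Check: p(3) = 111. ✓

p(t) = 2t^3 + 4t^2 + 5t + 6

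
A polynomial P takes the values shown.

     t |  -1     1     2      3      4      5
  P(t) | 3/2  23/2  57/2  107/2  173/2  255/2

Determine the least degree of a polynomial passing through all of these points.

2

Divided differences on the nodes -1, 1, 2, 3, 4, 5:
  order 0: 3/2  23/2  57/2  107/2  173/2  255/2
  order 1: 5  17  25  33  41
  order 2: 4  4  4  4
  order 3: 0  0  0
  order 4: 0  0
  order 5: 0
The order-2 divided differences are all 4 (nonzero) and every higher order vanishes, so the data lies on a polynomial of degree exactly 2.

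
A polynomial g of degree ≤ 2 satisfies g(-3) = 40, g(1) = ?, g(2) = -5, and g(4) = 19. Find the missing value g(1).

-8

The 3 known points determine the degree-2 polynomial uniquely.
Write g(u) = au^2 + bu + c. Substituting each data point gives a linear system:
  9a - 3b + c = 40
  4a + 2b + c = -5
  16a + 4b + c = 19
Solving the system yields a = 3, b = -6, c = -5.
So g(u) = 3u^2 - 6u - 5.
Then g(1) = -8.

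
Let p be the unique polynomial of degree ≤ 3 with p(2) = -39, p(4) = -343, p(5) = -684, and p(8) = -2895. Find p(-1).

12

Using the Lagrange interpolation formula with nodes 2, 4, 5, 8:
  L_0(s) = (s - 4)(s - 5)(s - 8) / -36
  L_1(s) = (s - 2)(s - 5)(s - 8) / 8
  L_2(s) = (s - 2)(s - 4)(s - 8) / -9
  L_3(s) = (s - 2)(s - 4)(s - 5) / 72
Then p(s) = -39·L_0(s) - 343·L_1(s) - 684·L_2(s) - 2895·L_3(s).
Expanding and collecting terms gives p(s) = -6s^3 + 3s^2 - 2s + 1.
Evaluating at s = -1: p(-1) = 12.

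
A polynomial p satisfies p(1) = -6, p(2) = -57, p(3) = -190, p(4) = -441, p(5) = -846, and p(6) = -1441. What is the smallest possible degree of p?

Forward differences of the values at n = 1, 2, 3, 4, 5, 6:
  p  : -6  -57  -190  -441  -846  -1441
  Δ  : -51  -133  -251  -405  -595
  Δ^2: -82  -118  -154  -190
  Δ^3: -36  -36  -36
  Δ^4: 0  0
  Δ^5: 0
The third differences are constant (-36) and nonzero, while all higher differences vanish, so the minimal degree is 3.

3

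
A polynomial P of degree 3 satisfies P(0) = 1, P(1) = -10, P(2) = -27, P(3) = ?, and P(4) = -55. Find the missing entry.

-44

The 4 known points determine the degree-3 polynomial uniquely.
Write P(u) = au^3 + bu^2 + cu + d. Substituting each data point gives a linear system:
  d = 1
  a + b + c + d = -10
  8a + 4b + 2c + d = -27
  64a + 16b + 4c + d = -55
Solving the system yields a = 1, b = -6, c = -6, d = 1.
So P(u) = u^3 - 6u^2 - 6u + 1.
Then P(3) = -44.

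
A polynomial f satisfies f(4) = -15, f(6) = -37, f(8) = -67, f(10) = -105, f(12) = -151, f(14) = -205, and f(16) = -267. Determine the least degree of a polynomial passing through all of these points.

Forward differences of the values at t = 4, 6, 8, 10, 12, 14, 16:
  f  : -15  -37  -67  -105  -151  -205  -267
  Δ  : -22  -30  -38  -46  -54  -62
  Δ^2: -8  -8  -8  -8  -8
  Δ^3: 0  0  0  0
  Δ^4: 0  0  0
  Δ^5: 0  0
  Δ^6: 0
The second differences are constant (-8) and nonzero, while all higher differences vanish, so the minimal degree is 2.

2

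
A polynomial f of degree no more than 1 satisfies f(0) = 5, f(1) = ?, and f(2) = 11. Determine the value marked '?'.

On equispaced nodes a degree-1 polynomial has vanishing second forward difference, so
  f(0) - 2·f(1) + f(2) = 0.
Substituting the known values and solving for f(1):
  -2·f(1) = -16
  f(1) = 8.

8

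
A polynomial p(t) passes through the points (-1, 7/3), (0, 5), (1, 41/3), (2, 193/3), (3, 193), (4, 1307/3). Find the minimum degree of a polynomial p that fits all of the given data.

3

Forward differences of the values at t = -1, 0, 1, 2, 3, 4:
  p  : 7/3  5  41/3  193/3  193  1307/3
  Δ  : 8/3  26/3  152/3  386/3  728/3
  Δ^2: 6  42  78  114
  Δ^3: 36  36  36
  Δ^4: 0  0
  Δ^5: 0
The third differences are constant (36) and nonzero, while all higher differences vanish, so the minimal degree is 3.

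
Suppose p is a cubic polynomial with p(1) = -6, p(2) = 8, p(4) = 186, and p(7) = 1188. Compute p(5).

398

Write p(u) = au^3 + bu^2 + cu + d. Substituting each data point gives a linear system:
  a + b + c + d = -6
  8a + 4b + 2c + d = 8
  64a + 16b + 4c + d = 186
  343a + 49b + 7c + d = 1188
Solving the system yields a = 4, b = -3, c = -5, d = -2.
So p(u) = 4u^3 - 3u^2 - 5u - 2.
Then p(5) = 398.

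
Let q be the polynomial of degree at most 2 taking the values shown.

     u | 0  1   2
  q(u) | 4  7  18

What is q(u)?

q(u) = 4u^2 - u + 4

Write q(u) = au^2 + bu + c. Substituting each data point gives a linear system:
  c = 4
  a + b + c = 7
  4a + 2b + c = 18
Solving the system yields a = 4, b = -1, c = 4.
So q(u) = 4u² - u + 4.
Check: q(0) = 4. ✓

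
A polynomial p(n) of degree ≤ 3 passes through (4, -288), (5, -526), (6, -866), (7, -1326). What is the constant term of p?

Write p(n) = an^3 + bn^2 + cn + d. Substituting each data point gives a linear system:
  64a + 16b + 4c + d = -288
  125a + 25b + 5c + d = -526
  216a + 36b + 6c + d = -866
  343a + 49b + 7c + d = -1326
Solving the system yields a = -3, b = -6, c = -1, d = 4.
So p(n) = -3n^3 - 6n^2 - n + 4.
The constant term is 4.

4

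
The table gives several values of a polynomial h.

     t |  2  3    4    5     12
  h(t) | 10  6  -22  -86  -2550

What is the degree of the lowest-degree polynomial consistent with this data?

Divided differences on the nodes 2, 3, 4, 5, 12:
  order 0: 10  6  -22  -86  -2550
  order 1: -4  -28  -64  -352
  order 2: -12  -18  -36
  order 3: -2  -2
  order 4: 0
The order-3 divided differences are all -2 (nonzero) and every higher order vanishes, so the data lies on a polynomial of degree exactly 3.

3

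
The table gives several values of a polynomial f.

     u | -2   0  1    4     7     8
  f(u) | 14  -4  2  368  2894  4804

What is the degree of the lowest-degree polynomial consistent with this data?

Divided differences on the nodes -2, 0, 1, 4, 7, 8:
  order 0: 14  -4  2  368  2894  4804
  order 1: -9  6  122  842  1910
  order 2: 5  29  120  267
  order 3: 4  13  21
  order 4: 1  1
  order 5: 0
The order-4 divided differences are all 1 (nonzero) and every higher order vanishes, so the data lies on a polynomial of degree exactly 4.

4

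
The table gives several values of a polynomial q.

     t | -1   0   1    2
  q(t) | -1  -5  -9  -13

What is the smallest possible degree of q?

1

Forward differences of the values at t = -1, 0, 1, 2:
  q  : -1  -5  -9  -13
  Δ  : -4  -4  -4
  Δ^2: 0  0
  Δ^3: 0
The first differences are constant (-4) and nonzero, while all higher differences vanish, so the minimal degree is 1.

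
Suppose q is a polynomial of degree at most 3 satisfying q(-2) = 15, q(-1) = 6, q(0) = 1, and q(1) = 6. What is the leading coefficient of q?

1

Write q(s) = as^3 + bs^2 + cs + d. Substituting each data point gives a linear system:
  -8a + 4b - 2c + d = 15
  -a + b - c + d = 6
  d = 1
  a + b + c + d = 6
Solving the system yields a = 1, b = 5, c = -1, d = 1.
So q(s) = s^3 + 5s^2 - s + 1.
The leading coefficient is 1.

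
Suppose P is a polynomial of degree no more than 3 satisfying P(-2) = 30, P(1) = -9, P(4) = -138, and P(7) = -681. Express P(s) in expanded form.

Using the Lagrange interpolation formula with nodes -2, 1, 4, 7:
  L_0(s) = (s - 1)(s - 4)(s - 7) / -162
  L_1(s) = (s + 2)(s - 4)(s - 7) / 54
  L_2(s) = (s + 2)(s - 1)(s - 7) / -54
  L_3(s) = (s + 2)(s - 1)(s - 4) / 162
Then P(s) = 30·L_0(s) - 9·L_1(s) - 138·L_2(s) - 681·L_3(s).
Expanding and collecting terms gives P(s) = -2s³ + s² - 6s - 2.
Check: P(1) = -9. ✓

P(s) = -2s^3 + s^2 - 6s - 2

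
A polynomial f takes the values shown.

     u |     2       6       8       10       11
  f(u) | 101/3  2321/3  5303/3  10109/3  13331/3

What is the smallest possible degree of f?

Divided differences on the nodes 2, 6, 8, 10, 11:
  order 0: 101/3  2321/3  5303/3  10109/3  13331/3
  order 1: 185  497  801  1074
  order 2: 52  76  91
  order 3: 3  3
  order 4: 0
The order-3 divided differences are all 3 (nonzero) and every higher order vanishes, so the data lies on a polynomial of degree exactly 3.

3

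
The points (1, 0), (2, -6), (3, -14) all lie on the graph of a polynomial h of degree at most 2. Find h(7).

-66

Using the Lagrange interpolation formula with nodes 1, 2, 3:
  L_0(u) = (u - 2)(u - 3) / 2
  L_1(u) = (u - 1)(u - 3) / -1
  L_2(u) = (u - 1)(u - 2) / 2
Then h(u) = 0·L_0(u) - 6·L_1(u) - 14·L_2(u).
Expanding and collecting terms gives h(u) = -u² - 3u + 4.
Evaluating at u = 7: h(7) = -66.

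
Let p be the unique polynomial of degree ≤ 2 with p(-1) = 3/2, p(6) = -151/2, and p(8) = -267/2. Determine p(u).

p(u) = -2u^2 - u + 5/2

Using the Lagrange interpolation formula with nodes -1, 6, 8:
  L_0(u) = (u - 6)(u - 8) / 63
  L_1(u) = (u + 1)(u - 8) / -14
  L_2(u) = (u + 1)(u - 6) / 18
Then p(u) = 3/2·L_0(u) - 151/2·L_1(u) - 267/2·L_2(u).
Expanding and collecting terms gives p(u) = -2u² - u + 5/2.
Check: p(6) = -151/2. ✓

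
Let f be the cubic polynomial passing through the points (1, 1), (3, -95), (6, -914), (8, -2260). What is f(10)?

Using the Lagrange interpolation formula with nodes 1, 3, 6, 8:
  L_0(u) = (u - 3)(u - 6)(u - 8) / -70
  L_1(u) = (u - 1)(u - 6)(u - 8) / 30
  L_2(u) = (u - 1)(u - 3)(u - 8) / -30
  L_3(u) = (u - 1)(u - 3)(u - 6) / 70
Then f(u) = 1·L_0(u) - 95·L_1(u) - 914·L_2(u) - 2260·L_3(u).
Expanding and collecting terms gives f(u) = -5u^3 + 5u^2 - 3u + 4.
Evaluating at u = 10: f(10) = -4526.

-4526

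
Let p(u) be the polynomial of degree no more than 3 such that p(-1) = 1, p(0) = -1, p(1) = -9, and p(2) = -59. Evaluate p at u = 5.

Using the Lagrange interpolation formula with nodes -1, 0, 1, 2:
  L_0(u) = u(u - 1)(u - 2) / -6
  L_1(u) = (u + 1)(u - 1)(u - 2) / 2
  L_2(u) = (u + 1)u(u - 2) / -2
  L_3(u) = (u + 1)u(u - 1) / 6
Then p(u) = 1·L_0(u) - 1·L_1(u) - 9·L_2(u) - 59·L_3(u).
Expanding and collecting terms gives p(u) = -6u³ - 3u² + u - 1.
Evaluating at u = 5: p(5) = -821.

-821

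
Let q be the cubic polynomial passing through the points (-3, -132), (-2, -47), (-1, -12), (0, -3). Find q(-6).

Using the Lagrange interpolation formula with nodes -3, -2, -1, 0:
  L_0(t) = (t + 2)(t + 1)t / -6
  L_1(t) = (t + 3)(t + 1)t / 2
  L_2(t) = (t + 3)(t + 2)t / -2
  L_3(t) = (t + 3)(t + 2)(t + 1) / 6
Then q(t) = -132·L_0(t) - 47·L_1(t) - 12·L_2(t) - 3·L_3(t).
Expanding and collecting terms gives q(t) = 4t^3 - t^2 + 4t - 3.
Evaluating at t = -6: q(-6) = -927.

-927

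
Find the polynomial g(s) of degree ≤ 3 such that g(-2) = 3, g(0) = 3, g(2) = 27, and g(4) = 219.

g(s) = 3s^3 + 3s^2 - 6s + 3

Using the Lagrange interpolation formula with nodes -2, 0, 2, 4:
  L_0(s) = s(s - 2)(s - 4) / -48
  L_1(s) = (s + 2)(s - 2)(s - 4) / 16
  L_2(s) = (s + 2)s(s - 4) / -16
  L_3(s) = (s + 2)s(s - 2) / 48
Then g(s) = 3·L_0(s) + 3·L_1(s) + 27·L_2(s) + 219·L_3(s).
Expanding and collecting terms gives g(s) = 3s^3 + 3s^2 - 6s + 3.
Check: g(4) = 219. ✓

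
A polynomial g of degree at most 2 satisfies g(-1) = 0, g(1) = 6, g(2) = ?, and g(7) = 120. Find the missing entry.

The 3 known points determine the degree-2 polynomial uniquely.
Write g(t) = at^2 + bt + c. Substituting each data point gives a linear system:
  a - b + c = 0
  a + b + c = 6
  49a + 7b + c = 120
Solving the system yields a = 2, b = 3, c = 1.
So g(t) = 2t^2 + 3t + 1.
Then g(2) = 15.

15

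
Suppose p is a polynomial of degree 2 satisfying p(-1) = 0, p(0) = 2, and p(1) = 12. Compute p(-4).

Forward differences of the values at t = -1, 0, 1:
  p  : 0  2  12
  Δ  : 2  10
  Δ^2: 8
The second differences are constant, confirming degree 2.
Interpolating (Newton forward form) and evaluating at t = -4 gives p(-4) = 42.

42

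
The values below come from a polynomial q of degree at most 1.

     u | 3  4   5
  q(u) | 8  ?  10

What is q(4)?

9

On equispaced nodes a degree-1 polynomial has vanishing second forward difference, so
  q(3) - 2·q(4) + q(5) = 0.
Substituting the known values and solving for q(4):
  -2·q(4) = -18
  q(4) = 9.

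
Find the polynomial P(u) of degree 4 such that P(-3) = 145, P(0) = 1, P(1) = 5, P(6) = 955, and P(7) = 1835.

Write P(u) = au^4 + bu^3 + cu^2 + du + e. Substituting each data point gives a linear system:
  81a - 27b + 9c - 3d + e = 145
  e = 1
  a + b + c + d + e = 5
  1296a + 216b + 36c + 6d + e = 955
  2401a + 343b + 49c + 7d + e = 1835
Solving the system yields a = 1, b = -2, c = 2, d = 3, e = 1.
So P(u) = u^4 - 2u^3 + 2u^2 + 3u + 1.
Check: P(7) = 1835. ✓

P(u) = u^4 - 2u^3 + 2u^2 + 3u + 1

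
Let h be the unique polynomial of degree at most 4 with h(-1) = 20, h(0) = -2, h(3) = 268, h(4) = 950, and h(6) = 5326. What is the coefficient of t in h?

Write h(t) = at^4 + bt^3 + ct^2 + dt + e. Substituting each data point gives a linear system:
  a - b + c - d + e = 20
  e = -2
  81a + 27b + 9c + 3d + e = 268
  256a + 64b + 16c + 4d + e = 950
  1296a + 216b + 36c + 6d + e = 5326
Solving the system yields a = 5, b = -6, c = 5, d = -6, e = -2.
So h(t) = 5t^4 - 6t^3 + 5t^2 - 6t - 2.
The coefficient of t is -6.

-6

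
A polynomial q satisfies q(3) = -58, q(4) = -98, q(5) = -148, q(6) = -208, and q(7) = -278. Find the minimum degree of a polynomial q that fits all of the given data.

2

Forward differences of the values at n = 3, 4, 5, 6, 7:
  q  : -58  -98  -148  -208  -278
  Δ  : -40  -50  -60  -70
  Δ^2: -10  -10  -10
  Δ^3: 0  0
  Δ^4: 0
The second differences are constant (-10) and nonzero, while all higher differences vanish, so the minimal degree is 2.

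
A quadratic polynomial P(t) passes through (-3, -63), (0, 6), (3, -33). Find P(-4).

Using the Lagrange interpolation formula with nodes -3, 0, 3:
  L_0(t) = t(t - 3) / 18
  L_1(t) = (t + 3)(t - 3) / -9
  L_2(t) = (t + 3)t / 18
Then P(t) = -63·L_0(t) + 6·L_1(t) - 33·L_2(t).
Expanding and collecting terms gives P(t) = -6t^2 + 5t + 6.
Evaluating at t = -4: P(-4) = -110.

-110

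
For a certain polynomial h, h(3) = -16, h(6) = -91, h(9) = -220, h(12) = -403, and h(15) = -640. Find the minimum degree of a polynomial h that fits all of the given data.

2

Forward differences of the values at u = 3, 6, 9, 12, 15:
  h  : -16  -91  -220  -403  -640
  Δ  : -75  -129  -183  -237
  Δ^2: -54  -54  -54
  Δ^3: 0  0
  Δ^4: 0
The second differences are constant (-54) and nonzero, while all higher differences vanish, so the minimal degree is 2.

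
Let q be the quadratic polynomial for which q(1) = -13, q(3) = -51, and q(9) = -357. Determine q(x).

Using the Lagrange interpolation formula with nodes 1, 3, 9:
  L_0(x) = (x - 3)(x - 9) / 16
  L_1(x) = (x - 1)(x - 9) / -12
  L_2(x) = (x - 1)(x - 3) / 48
Then q(x) = -13·L_0(x) - 51·L_1(x) - 357·L_2(x).
Expanding and collecting terms gives q(x) = -4x^2 - 3x - 6.
Check: q(3) = -51. ✓

q(x) = -4x^2 - 3x - 6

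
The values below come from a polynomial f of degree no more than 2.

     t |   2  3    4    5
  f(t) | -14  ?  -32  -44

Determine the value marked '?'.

The 3 known points determine the degree-2 polynomial uniquely.
Write f(t) = at^2 + bt + c. Substituting each data point gives a linear system:
  4a + 2b + c = -14
  16a + 4b + c = -32
  25a + 5b + c = -44
Solving the system yields a = -1, b = -3, c = -4.
So f(t) = -t² - 3t - 4.
Then f(3) = -22.

-22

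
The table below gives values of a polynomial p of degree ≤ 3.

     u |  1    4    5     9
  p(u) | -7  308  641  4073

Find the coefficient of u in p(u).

-6

Write p(u) = au^3 + bu^2 + cu + d. Substituting each data point gives a linear system:
  a + b + c + d = -7
  64a + 16b + 4c + d = 308
  125a + 25b + 5c + d = 641
  729a + 81b + 9c + d = 4073
Solving the system yields a = 6, b = -3, c = -6, d = -4.
So p(u) = 6u³ - 3u² - 6u - 4.
The coefficient of u is -6.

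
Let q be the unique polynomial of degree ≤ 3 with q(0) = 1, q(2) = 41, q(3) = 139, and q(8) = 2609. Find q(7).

Using the Lagrange interpolation formula with nodes 0, 2, 3, 8:
  L_0(u) = (u - 2)(u - 3)(u - 8) / -48
  L_1(u) = u(u - 3)(u - 8) / 12
  L_2(u) = u(u - 2)(u - 8) / -15
  L_3(u) = u(u - 2)(u - 3) / 240
Then q(u) = 1·L_0(u) + 41·L_1(u) + 139·L_2(u) + 2609·L_3(u).
Expanding and collecting terms gives q(u) = 5u^3 + u^2 - 2u + 1.
Evaluating at u = 7: q(7) = 1751.

1751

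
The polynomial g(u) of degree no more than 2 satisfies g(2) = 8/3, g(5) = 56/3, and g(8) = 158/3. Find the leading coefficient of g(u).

Write g(u) = au^2 + bu + c. Substituting each data point gives a linear system:
  4a + 2b + c = 8/3
  25a + 5b + c = 56/3
  64a + 8b + c = 158/3
Solving the system yields a = 1, b = -5/3, c = 2.
So g(u) = u² - (5/3)u + 2.
The leading coefficient is 1.

1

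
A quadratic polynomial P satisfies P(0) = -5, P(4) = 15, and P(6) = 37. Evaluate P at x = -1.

-5

Using the Lagrange interpolation formula with nodes 0, 4, 6:
  L_0(x) = (x - 4)(x - 6) / 24
  L_1(x) = x(x - 6) / -8
  L_2(x) = x(x - 4) / 12
Then P(x) = -5·L_0(x) + 15·L_1(x) + 37·L_2(x).
Expanding and collecting terms gives P(x) = x² + x - 5.
Evaluating at x = -1: P(-1) = -5.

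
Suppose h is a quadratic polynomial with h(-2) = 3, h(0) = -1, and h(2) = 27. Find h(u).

h(u) = 4u^2 + 6u - 1

Using the Lagrange interpolation formula with nodes -2, 0, 2:
  L_0(u) = u(u - 2) / 8
  L_1(u) = (u + 2)(u - 2) / -4
  L_2(u) = (u + 2)u / 8
Then h(u) = 3·L_0(u) - 1·L_1(u) + 27·L_2(u).
Expanding and collecting terms gives h(u) = 4u² + 6u - 1.
Check: h(2) = 27. ✓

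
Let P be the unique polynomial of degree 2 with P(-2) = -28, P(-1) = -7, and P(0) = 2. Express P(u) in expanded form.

P(u) = -6u^2 + 3u + 2

Write P(u) = au^2 + bu + c. Substituting each data point gives a linear system:
  4a - 2b + c = -28
  a - b + c = -7
  c = 2
Solving the system yields a = -6, b = 3, c = 2.
So P(u) = -6u² + 3u + 2.
Check: P(-1) = -7. ✓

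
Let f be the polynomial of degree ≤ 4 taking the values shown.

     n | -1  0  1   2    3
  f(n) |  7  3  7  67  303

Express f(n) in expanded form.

f(n) = 3n^4 + 2n^3 + n^2 - 2n + 3

Write f(n) = an^4 + bn^3 + cn^2 + dn + e. Substituting each data point gives a linear system:
  a - b + c - d + e = 7
  e = 3
  a + b + c + d + e = 7
  16a + 8b + 4c + 2d + e = 67
  81a + 27b + 9c + 3d + e = 303
Solving the system yields a = 3, b = 2, c = 1, d = -2, e = 3.
So f(n) = 3n^4 + 2n^3 + n^2 - 2n + 3.
Check: f(3) = 303. ✓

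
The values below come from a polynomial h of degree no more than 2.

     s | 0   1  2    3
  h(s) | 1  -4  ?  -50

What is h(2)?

-21

The 3 known points determine the degree-2 polynomial uniquely.
Write h(s) = as^2 + bs + c. Substituting each data point gives a linear system:
  c = 1
  a + b + c = -4
  9a + 3b + c = -50
Solving the system yields a = -6, b = 1, c = 1.
So h(s) = -6s² + s + 1.
Then h(2) = -21.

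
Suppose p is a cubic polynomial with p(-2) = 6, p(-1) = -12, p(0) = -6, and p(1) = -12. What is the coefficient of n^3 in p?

-6

Write p(n) = an^3 + bn^2 + cn + d. Substituting each data point gives a linear system:
  -8a + 4b - 2c + d = 6
  -a + b - c + d = -12
  d = -6
  a + b + c + d = -12
Solving the system yields a = -6, b = -6, c = 6, d = -6.
So p(n) = -6n^3 - 6n^2 + 6n - 6.
The leading coefficient is -6.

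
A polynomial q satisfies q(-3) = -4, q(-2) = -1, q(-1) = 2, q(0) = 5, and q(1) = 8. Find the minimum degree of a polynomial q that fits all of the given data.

Forward differences of the values at n = -3, -2, -1, 0, 1:
  q  : -4  -1  2  5  8
  Δ  : 3  3  3  3
  Δ^2: 0  0  0
  Δ^3: 0  0
  Δ^4: 0
The first differences are constant (3) and nonzero, while all higher differences vanish, so the minimal degree is 1.

1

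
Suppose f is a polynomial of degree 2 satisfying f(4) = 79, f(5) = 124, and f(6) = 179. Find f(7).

Forward differences of the values at x = 4, 5, 6:
  f  : 79  124  179
  Δ  : 45  55
  Δ^2: 10
The second differences are constant, confirming degree 2.
Interpolating (Newton forward form) and evaluating at x = 7 gives f(7) = 244.

244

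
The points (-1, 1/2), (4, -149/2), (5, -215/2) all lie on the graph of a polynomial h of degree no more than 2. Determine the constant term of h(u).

Write h(u) = au^2 + bu + c. Substituting each data point gives a linear system:
  a - b + c = 1/2
  16a + 4b + c = -149/2
  25a + 5b + c = -215/2
Solving the system yields a = -3, b = -6, c = -5/2.
So h(u) = -3u^2 - 6u - 5/2.
The constant term is -5/2.

-5/2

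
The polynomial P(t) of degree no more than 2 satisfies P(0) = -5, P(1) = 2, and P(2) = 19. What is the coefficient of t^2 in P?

Write P(t) = at^2 + bt + c. Substituting each data point gives a linear system:
  c = -5
  a + b + c = 2
  4a + 2b + c = 19
Solving the system yields a = 5, b = 2, c = -5.
So P(t) = 5t^2 + 2t - 5.
The leading coefficient is 5.

5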